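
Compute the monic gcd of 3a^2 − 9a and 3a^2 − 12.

1

By polynomial division,
  3a^2 − 9a = (3a^2 − 12) + (−9a + 12)
  3a^2 − 12 = (−(1/3)a − 4/9)(−9a + 12) + (−20/3)
  −9a + 12 = ((27/20)a − 9/5)(−20/3) + (0)
The last nonzero remainder is the constant −20/3, so the polynomials are coprime and gcd = 1.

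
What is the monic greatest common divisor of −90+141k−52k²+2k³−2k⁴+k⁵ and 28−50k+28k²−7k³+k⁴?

Euclidean algorithm in ℚ[k]:
  k⁵−2k⁴+2k³−52k²+141k−90 = (k+5)(k⁴−7k³+28k²−50k+28) + (9k³−142k²+363k−230)
  k⁴−7k³+28k²−50k+28 = ((1/9)k+79/81)(9k³−142k²+363k−230) + ((10219/81)k²−(10219/27)k+20438/81)
  9k³−142k²+363k−230 = ((729/10219)k−9315/10219)((10219/81)k²−(10219/27)k+20438/81) + (0)
Last nonzero remainder: (10219/81)k²−(10219/27)k+20438/81. Dividing through by 10219/81 gives the monic gcd k²−3k+2.

2−3k+k²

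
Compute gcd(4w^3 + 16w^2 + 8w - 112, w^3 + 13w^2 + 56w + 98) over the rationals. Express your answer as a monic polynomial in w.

Apply the Euclidean algorithm:
  4w^3 + 16w^2 + 8w - 112 = (4)(w^3 + 13w^2 + 56w + 98) + (-36w^2 - 216w - 504)
  w^3 + 13w^2 + 56w + 98 = (-(1/36)w - 7/36)(-36w^2 - 216w - 504) + (0)
Last nonzero remainder: -36w^2 - 216w - 504. Dividing through by -36 gives the monic gcd w^2 + 6w + 14.

w^2 + 6w + 14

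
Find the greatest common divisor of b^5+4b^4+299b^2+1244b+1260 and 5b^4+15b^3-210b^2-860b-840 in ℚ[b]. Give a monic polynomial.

b^2+4b+4

Euclidean algorithm in ℚ[b]:
  b^5+4b^4+299b^2+1244b+1260 = ((1/5)b+1/5)(5b^4+15b^3-210b^2-860b-840) + (39b^3+513b^2+1584b+1428)
  5b^4+15b^3-210b^2-860b-840 = ((5/39)b-220/169)(39b^3+513b^2+1584b+1428) + ((43050/169)b^2+(172200/169)b+172200/169)
  39b^3+513b^2+1584b+1428 = ((2197/14350)b+2873/2050)((43050/169)b^2+(172200/169)b+172200/169) + (0)
Last nonzero remainder: (43050/169)b^2+(172200/169)b+172200/169. Dividing through by 43050/169 gives the monic gcd b^2+4b+4.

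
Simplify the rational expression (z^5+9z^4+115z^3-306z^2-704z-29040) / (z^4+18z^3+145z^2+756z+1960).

(z^3+5z^2+55z-726)/(z^2+14z+49)

Apply the Euclidean algorithm:
  z^5+9z^4+115z^3-306z^2-704z-29040 = (z-9)(z^4+18z^3+145z^2+756z+1960) + (132z^3+243z^2+4140z-11400)
  z^4+18z^3+145z^2+756z+1960 = ((1/132)z+237/1936)(132z^3+243z^2+4140z-11400) + ((162409/1936)z^2+(162409/484)z+812045/242)
  132z^3+243z^2+4140z-11400 = ((255552/162409)z-551760/162409)((162409/1936)z^2+(162409/484)z+812045/242) + (0)
Last nonzero remainder: (162409/1936)z^2+(162409/484)z+812045/242. Dividing through by 162409/1936 gives the monic gcd z^2+4z+40.
Cancel z^2+4z+40 from numerator and denominator to get the reduced form.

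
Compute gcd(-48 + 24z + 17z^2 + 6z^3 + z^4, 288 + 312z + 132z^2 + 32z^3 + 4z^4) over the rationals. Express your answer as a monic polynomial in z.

12 + 3z + z^2

Euclidean algorithm in ℚ[z]:
  z^4 + 6z^3 + 17z^2 + 24z - 48 = (1/4)(4z^4 + 32z^3 + 132z^2 + 312z + 288) + (-2z^3 - 16z^2 - 54z - 120)
  4z^4 + 32z^3 + 132z^2 + 312z + 288 = (-2z)(-2z^3 - 16z^2 - 54z - 120) + (24z^2 + 72z + 288)
  -2z^3 - 16z^2 - 54z - 120 = (-(1/12)z - 5/12)(24z^2 + 72z + 288) + (0)
Last nonzero remainder: 24z^2 + 72z + 288. Dividing through by 24 gives the monic gcd z^2 + 3z + 12.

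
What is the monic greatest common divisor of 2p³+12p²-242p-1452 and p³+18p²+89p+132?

p+11

Euclidean algorithm in ℚ[p]:
  2p³+12p²-242p-1452 = (2)(p³+18p²+89p+132) + (-24p²-420p-1716)
  p³+18p²+89p+132 = (-(1/24)p-1/48)(-24p²-420p-1716) + ((35/4)p+385/4)
  -24p²-420p-1716 = (-(96/35)p-624/35)((35/4)p+385/4) + (0)
Last nonzero remainder: (35/4)p+385/4. Dividing through by 35/4 gives the monic gcd p+11.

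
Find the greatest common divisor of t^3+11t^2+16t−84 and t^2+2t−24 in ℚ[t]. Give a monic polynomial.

Repeated division with remainder:
  t^3+11t^2+16t−84 = (t+9)(t^2+2t−24) + (22t+132)
  t^2+2t−24 = ((1/22)t−2/11)(22t+132) + (0)
Last nonzero remainder: 22t+132. Dividing through by 22 gives the monic gcd t+6.

t+6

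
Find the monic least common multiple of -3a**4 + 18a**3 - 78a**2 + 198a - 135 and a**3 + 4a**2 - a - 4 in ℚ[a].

Apply the Euclidean algorithm:
  -3a**4 + 18a**3 - 78a**2 + 198a - 135 = (-3a + 30)(a**3 + 4a**2 - a - 4) + (-201a**2 + 216a - 15)
  a**3 + 4a**2 - a - 4 = (-(1/201)a - 340/13467)(-201a**2 + 216a - 15) + ((19656/4489)a - 19656/4489)
  -201a**2 + 216a - 15 = (-(300763/6552)a + 22445/6552)((19656/4489)a - 19656/4489) + (0)
Last nonzero remainder: (19656/4489)a - 19656/4489. Dividing through by 19656/4489 gives the monic gcd a - 1.
Then lcm(f, g) = f·g / gcd(f, g); expanding and making the result monic gives the answer.

a**6 - a**5 + 40a**3 - 181a**2 - 39a + 180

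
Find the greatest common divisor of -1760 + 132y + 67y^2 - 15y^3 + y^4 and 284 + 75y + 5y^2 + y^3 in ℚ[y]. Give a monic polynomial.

Euclidean algorithm in ℚ[y]:
  y^4 - 15y^3 + 67y^2 + 132y - 1760 = (y - 20)(y^3 + 5y^2 + 75y + 284) + (92y^2 + 1348y + 3920)
  y^3 + 5y^2 + 75y + 284 = ((1/92)y - 111/1058)(92y^2 + 1348y + 3920) + ((91949/529)y + 367796/529)
  92y^2 + 1348y + 3920 = ((48668/91949)y + 518420/91949)((91949/529)y + 367796/529) + (0)
Last nonzero remainder: (91949/529)y + 367796/529. Dividing through by 91949/529 gives the monic gcd y + 4.

4 + y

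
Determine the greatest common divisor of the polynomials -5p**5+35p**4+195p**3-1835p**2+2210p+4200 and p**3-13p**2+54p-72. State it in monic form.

p**2-10p+24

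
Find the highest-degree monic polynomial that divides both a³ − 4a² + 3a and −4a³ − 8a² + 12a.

a² − a

Euclidean algorithm in ℚ[a]:
  a³ − 4a² + 3a = (−1/4)(−4a³ − 8a² + 12a) + (−6a² + 6a)
  −4a³ − 8a² + 12a = ((2/3)a + 2)(−6a² + 6a) + (0)
Last nonzero remainder: −6a² + 6a. Dividing through by −6 gives the monic gcd a² − a.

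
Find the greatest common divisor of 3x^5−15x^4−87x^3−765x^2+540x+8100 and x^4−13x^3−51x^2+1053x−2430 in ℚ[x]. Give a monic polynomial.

x^2−13x+30

Apply the Euclidean algorithm:
  3x^5−15x^4−87x^3−765x^2+540x+8100 = (3x+24)(x^4−13x^3−51x^2+1053x−2430) + (378x^3−2700x^2−17442x+66420)
  x^4−13x^3−51x^2+1053x−2430 = ((1/378)x−41/2646)(378x^3−2700x^2−17442x+66420) + (−(2288/49)x^2+(29744/49)x−68640/49)
  378x^3−2700x^2−17442x+66420 = (−(9261/1144)x−54243/1144)(−(2288/49)x^2+(29744/49)x−68640/49) + (0)
Last nonzero remainder: −(2288/49)x^2+(29744/49)x−68640/49. Dividing through by −2288/49 gives the monic gcd x^2−13x+30.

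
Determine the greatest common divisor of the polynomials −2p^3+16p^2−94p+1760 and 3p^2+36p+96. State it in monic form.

1

Repeated division with remainder:
  −2p^3+16p^2−94p+1760 = (−(2/3)p+40/3)(3p^2+36p+96) + (−510p+480)
  3p^2+36p+96 = (−(1/170)p−22/289)(−510p+480) + (38304/289)
  −510p+480 = (−(24565/6384)p+1445/399)(38304/289) + (0)
The last nonzero remainder is the constant 38304/289, so the polynomials are coprime and gcd = 1.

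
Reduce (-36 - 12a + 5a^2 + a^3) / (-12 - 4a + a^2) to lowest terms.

Euclidean algorithm in ℚ[a]:
  a^3 + 5a^2 - 12a - 36 = (a + 9)(a^2 - 4a - 12) + (36a + 72)
  a^2 - 4a - 12 = ((1/36)a - 1/6)(36a + 72) + (0)
Last nonzero remainder: 36a + 72. Dividing through by 36 gives the monic gcd a + 2.
Cancel a + 2 from numerator and denominator to get the reduced form.

(-18 + 3a + a^2)/(-6 + a)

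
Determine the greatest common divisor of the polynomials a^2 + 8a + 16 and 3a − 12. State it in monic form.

1

Euclidean algorithm in ℚ[a]:
  a^2 + 8a + 16 = ((1/3)a + 4)(3a − 12) + (64)
  3a − 12 = ((3/64)a − 3/16)(64) + (0)
The last nonzero remainder is the constant 64, so the polynomials are coprime and gcd = 1.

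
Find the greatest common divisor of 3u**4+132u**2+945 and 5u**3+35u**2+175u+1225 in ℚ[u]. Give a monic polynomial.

u**2+35

Apply the Euclidean algorithm:
  3u**4+132u**2+945 = ((3/5)u−21/5)(5u**3+35u**2+175u+1225) + (174u**2+6090)
  5u**3+35u**2+175u+1225 = ((5/174)u+35/174)(174u**2+6090) + (0)
Last nonzero remainder: 174u**2+6090. Dividing through by 174 gives the monic gcd u**2+35.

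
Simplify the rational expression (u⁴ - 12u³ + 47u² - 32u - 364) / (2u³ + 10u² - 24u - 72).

(u³ - 14u² + 75u - 182)/(2u² + 6u - 36)

Apply the Euclidean algorithm:
  u⁴ - 12u³ + 47u² - 32u - 364 = ((1/2)u - 17/2)(2u³ + 10u² - 24u - 72) + (144u² - 200u - 976)
  2u³ + 10u² - 24u - 72 = ((1/72)u + 115/1296)(144u² - 200u - 976) + ((1183/162)u + 1183/81)
  144u² - 200u - 976 = ((23328/1183)u - 79056/1183)((1183/162)u + 1183/81) + (0)
Last nonzero remainder: (1183/162)u + 1183/81. Dividing through by 1183/162 gives the monic gcd u + 2.
Cancel u + 2 from numerator and denominator to get the reduced form.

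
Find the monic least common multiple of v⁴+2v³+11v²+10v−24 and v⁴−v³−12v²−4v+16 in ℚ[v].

By polynomial division,
  v⁴+2v³+11v²+10v−24 = (v⁴−v³−12v²−4v+16) + (3v³+23v²+14v−40)
  v⁴−v³−12v²−4v+16 = ((1/3)v−26/9)(3v³+23v²+14v−40) + ((448/9)v²+(448/9)v−896/9)
  3v³+23v²+14v−40 = ((27/448)v+45/112)((448/9)v²+(448/9)v−896/9) + (0)
Last nonzero remainder: (448/9)v²+(448/9)v−896/9. Dividing through by 448/9 gives the monic gcd v²+v−2.
Then lcm(f, g) = f·g / gcd(f, g); expanding and making the result monic gives the answer.

v⁶−v⁴−28v³−132v²−32v+192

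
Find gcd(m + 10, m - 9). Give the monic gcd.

1

Apply the Euclidean algorithm:
  m + 10 = (m - 9) + (19)
  m - 9 = ((1/19)m - 9/19)(19) + (0)
The last nonzero remainder is the constant 19, so the polynomials are coprime and gcd = 1.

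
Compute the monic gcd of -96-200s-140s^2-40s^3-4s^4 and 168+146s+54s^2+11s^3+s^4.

Apply the Euclidean algorithm:
  -4s^4-40s^3-140s^2-200s-96 = (-4)(s^4+11s^3+54s^2+146s+168) + (4s^3+76s^2+384s+576)
  s^4+11s^3+54s^2+146s+168 = ((1/4)s-2)(4s^3+76s^2+384s+576) + (110s^2+770s+1320)
  4s^3+76s^2+384s+576 = ((2/55)s+24/55)(110s^2+770s+1320) + (0)
Last nonzero remainder: 110s^2+770s+1320. Dividing through by 110 gives the monic gcd s^2+7s+12.

12+7s+s^2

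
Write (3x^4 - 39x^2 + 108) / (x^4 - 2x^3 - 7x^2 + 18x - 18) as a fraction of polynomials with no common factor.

Apply the Euclidean algorithm:
  3x^4 - 39x^2 + 108 = (3)(x^4 - 2x^3 - 7x^2 + 18x - 18) + (6x^3 - 18x^2 - 54x + 162)
  x^4 - 2x^3 - 7x^2 + 18x - 18 = ((1/6)x + 1/6)(6x^3 - 18x^2 - 54x + 162) + (5x^2 - 45)
  6x^3 - 18x^2 - 54x + 162 = ((6/5)x - 18/5)(5x^2 - 45) + (0)
Last nonzero remainder: 5x^2 - 45. Dividing through by 5 gives the monic gcd x^2 - 9.
Cancel x^2 - 9 from numerator and denominator to get the reduced form.

(3x^2 - 12)/(x^2 - 2x + 2)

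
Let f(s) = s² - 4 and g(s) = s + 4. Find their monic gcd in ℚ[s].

Euclidean algorithm in ℚ[s]:
  s² - 4 = (s - 4)(s + 4) + (12)
  s + 4 = ((1/12)s + 1/3)(12) + (0)
The last nonzero remainder is the constant 12, so the polynomials are coprime and gcd = 1.

1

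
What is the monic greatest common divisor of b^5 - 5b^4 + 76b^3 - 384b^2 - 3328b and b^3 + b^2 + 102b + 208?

Euclidean algorithm in ℚ[b]:
  b^5 - 5b^4 + 76b^3 - 384b^2 - 3328b = (b^2 - 6b - 20)(b^3 + b^2 + 102b + 208) + (40b^2 - 40b + 4160)
  b^3 + b^2 + 102b + 208 = ((1/40)b + 1/20)(40b^2 - 40b + 4160) + (0)
Last nonzero remainder: 40b^2 - 40b + 4160. Dividing through by 40 gives the monic gcd b^2 - b + 104.

b^2 - b + 104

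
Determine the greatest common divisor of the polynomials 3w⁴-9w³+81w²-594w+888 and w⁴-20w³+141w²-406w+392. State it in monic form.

Repeated division with remainder:
  3w⁴-9w³+81w²-594w+888 = (3)(w⁴-20w³+141w²-406w+392) + (51w³-342w²+624w-288)
  w⁴-20w³+141w²-406w+392 = ((1/51)w-226/867)(51w³-342w²+624w-288) + ((11449/289)w²-(68694/289)w+91592/289)
  51w³-342w²+624w-288 = ((14739/11449)w-10404/11449)((11449/289)w²-(68694/289)w+91592/289) + (0)
Last nonzero remainder: (11449/289)w²-(68694/289)w+91592/289. Dividing through by 11449/289 gives the monic gcd w²-6w+8.

w²-6w+8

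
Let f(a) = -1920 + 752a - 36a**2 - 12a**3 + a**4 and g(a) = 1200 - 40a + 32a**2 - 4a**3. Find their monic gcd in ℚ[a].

-10 + a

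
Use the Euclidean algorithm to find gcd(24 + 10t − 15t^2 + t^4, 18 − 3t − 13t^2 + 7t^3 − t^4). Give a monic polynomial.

6 + t − 4t^2 + t^3

Repeated division with remainder:
  t^4 − 15t^2 + 10t + 24 = (−1)(−t^4 + 7t^3 − 13t^2 − 3t + 18) + (7t^3 − 28t^2 + 7t + 42)
  −t^4 + 7t^3 − 13t^2 − 3t + 18 = (−(1/7)t + 3/7)(7t^3 − 28t^2 + 7t + 42) + (0)
Last nonzero remainder: 7t^3 − 28t^2 + 7t + 42. Dividing through by 7 gives the monic gcd t^3 − 4t^2 + t + 6.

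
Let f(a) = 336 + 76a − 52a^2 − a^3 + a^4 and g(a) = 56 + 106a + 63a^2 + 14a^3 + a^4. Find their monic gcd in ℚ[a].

By polynomial division,
  a^4 − a^3 − 52a^2 + 76a + 336 = (a^4 + 14a^3 + 63a^2 + 106a + 56) + (−15a^3 − 115a^2 − 30a + 280)
  a^4 + 14a^3 + 63a^2 + 106a + 56 = (−(1/15)a − 19/45)(−15a^3 − 115a^2 − 30a + 280) + ((112/9)a^2 + 112a + 1568/9)
  −15a^3 − 115a^2 − 30a + 280 = (−(135/112)a + 45/28)((112/9)a^2 + 112a + 1568/9) + (0)
Last nonzero remainder: (112/9)a^2 + 112a + 1568/9. Dividing through by 112/9 gives the monic gcd a^2 + 9a + 14.

14 + 9a + a^2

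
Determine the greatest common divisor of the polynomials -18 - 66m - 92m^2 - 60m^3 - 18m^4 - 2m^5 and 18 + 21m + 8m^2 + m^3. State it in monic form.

9 + 6m + m^2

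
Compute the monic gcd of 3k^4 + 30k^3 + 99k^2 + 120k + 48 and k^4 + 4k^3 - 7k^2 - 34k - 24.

k^2 + 5k + 4

By polynomial division,
  3k^4 + 30k^3 + 99k^2 + 120k + 48 = (3)(k^4 + 4k^3 - 7k^2 - 34k - 24) + (18k^3 + 120k^2 + 222k + 120)
  k^4 + 4k^3 - 7k^2 - 34k - 24 = ((1/18)k - 4/27)(18k^3 + 120k^2 + 222k + 120) + (-(14/9)k^2 - (70/9)k - 56/9)
  18k^3 + 120k^2 + 222k + 120 = (-(81/7)k - 135/7)(-(14/9)k^2 - (70/9)k - 56/9) + (0)
Last nonzero remainder: -(14/9)k^2 - (70/9)k - 56/9. Dividing through by -14/9 gives the monic gcd k^2 + 5k + 4.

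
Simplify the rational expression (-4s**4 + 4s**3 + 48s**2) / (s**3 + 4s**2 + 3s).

(-4s**2 + 16s)/(s + 1)

Euclidean algorithm in ℚ[s]:
  -4s**4 + 4s**3 + 48s**2 = (-4s + 20)(s**3 + 4s**2 + 3s) + (-20s**2 - 60s)
  s**3 + 4s**2 + 3s = (-(1/20)s - 1/20)(-20s**2 - 60s) + (0)
Last nonzero remainder: -20s**2 - 60s. Dividing through by -20 gives the monic gcd s**2 + 3s.
Cancel s**2 + 3s from numerator and denominator to get the reduced form.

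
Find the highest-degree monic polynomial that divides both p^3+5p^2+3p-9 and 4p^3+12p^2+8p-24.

p-1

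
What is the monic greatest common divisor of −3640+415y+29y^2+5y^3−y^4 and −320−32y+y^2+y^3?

−8+y

By polynomial division,
  −y^4+5y^3+29y^2+415y−3640 = (−y+6)(y^3+y^2−32y−320) + (−9y^2+287y−1720)
  y^3+y^2−32y−320 = (−(1/9)y−296/81)(−9y^2+287y−1720) + ((66880/81)y−535040/81)
  −9y^2+287y−1720 = (−(729/66880)y+3483/13376)((66880/81)y−535040/81) + (0)
Last nonzero remainder: (66880/81)y−535040/81. Dividing through by 66880/81 gives the monic gcd y−8.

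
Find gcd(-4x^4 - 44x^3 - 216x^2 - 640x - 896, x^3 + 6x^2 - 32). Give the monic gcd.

x^2 + 8x + 16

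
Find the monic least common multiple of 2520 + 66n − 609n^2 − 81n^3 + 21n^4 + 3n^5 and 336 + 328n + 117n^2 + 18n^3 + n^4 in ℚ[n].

3360 + 928n − 790n^2 − 311n^3 + n^4 + 11n^5 + n^6

By polynomial division,
  3n^5 + 21n^4 − 81n^3 − 609n^2 + 66n + 2520 = (3n − 33)(n^4 + 18n^3 + 117n^2 + 328n + 336) + (162n^3 + 2268n^2 + 9882n + 13608)
  n^4 + 18n^3 + 117n^2 + 328n + 336 = ((1/162)n + 2/81)(162n^3 + 2268n^2 + 9882n + 13608) + (0)
Last nonzero remainder: 162n^3 + 2268n^2 + 9882n + 13608. Dividing through by 162 gives the monic gcd n^3 + 14n^2 + 61n + 84.
Then lcm(f, g) = f·g / gcd(f, g); expanding and making the result monic gives the answer.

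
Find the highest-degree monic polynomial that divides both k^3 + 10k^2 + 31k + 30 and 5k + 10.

k + 2

By polynomial division,
  k^3 + 10k^2 + 31k + 30 = ((1/5)k^2 + (8/5)k + 3)(5k + 10) + (0)
Last nonzero remainder: 5k + 10. Dividing through by 5 gives the monic gcd k + 2.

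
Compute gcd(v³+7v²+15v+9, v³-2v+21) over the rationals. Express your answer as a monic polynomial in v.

v+3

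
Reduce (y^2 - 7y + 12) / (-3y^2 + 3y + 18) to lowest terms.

(-y + 4)/(3y + 6)

Euclidean algorithm in ℚ[y]:
  y^2 - 7y + 12 = (-1/3)(-3y^2 + 3y + 18) + (-6y + 18)
  -3y^2 + 3y + 18 = ((1/2)y + 1)(-6y + 18) + (0)
Last nonzero remainder: -6y + 18. Dividing through by -6 gives the monic gcd y - 3.
Cancel y - 3 from numerator and denominator to get the reduced form.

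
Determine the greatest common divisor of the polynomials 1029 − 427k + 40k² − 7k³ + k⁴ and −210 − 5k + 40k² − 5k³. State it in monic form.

21 − 10k + k²

Euclidean algorithm in ℚ[k]:
  k⁴ − 7k³ + 40k² − 427k + 1029 = (−(1/5)k − 1/5)(−5k³ + 40k² − 5k − 210) + (47k² − 470k + 987)
  −5k³ + 40k² − 5k − 210 = (−(5/47)k − 10/47)(47k² − 470k + 987) + (0)
Last nonzero remainder: 47k² − 470k + 987. Dividing through by 47 gives the monic gcd k² − 10k + 21.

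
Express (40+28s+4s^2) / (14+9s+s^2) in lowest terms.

(20+4s)/(7+s)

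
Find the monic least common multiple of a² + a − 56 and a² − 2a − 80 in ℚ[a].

By polynomial division,
  a² + a − 56 = (a² − 2a − 80) + (3a + 24)
  a² − 2a − 80 = ((1/3)a − 10/3)(3a + 24) + (0)
Last nonzero remainder: 3a + 24. Dividing through by 3 gives the monic gcd a + 8.
Then lcm(f, g) = f·g / gcd(f, g); expanding and making the result monic gives the answer.

a³ − 9a² − 66a + 560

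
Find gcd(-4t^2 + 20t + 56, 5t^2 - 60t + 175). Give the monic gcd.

t - 7

Apply the Euclidean algorithm:
  -4t^2 + 20t + 56 = (-4/5)(5t^2 - 60t + 175) + (-28t + 196)
  5t^2 - 60t + 175 = (-(5/28)t + 25/28)(-28t + 196) + (0)
Last nonzero remainder: -28t + 196. Dividing through by -28 gives the monic gcd t - 7.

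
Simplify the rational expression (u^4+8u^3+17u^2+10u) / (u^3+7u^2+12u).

(u^3+8u^2+17u+10)/(u^2+7u+12)

Repeated division with remainder:
  u^4+8u^3+17u^2+10u = (u+1)(u^3+7u^2+12u) + (-2u^2-2u)
  u^3+7u^2+12u = (-(1/2)u-3)(-2u^2-2u) + (6u)
  -2u^2-2u = (-(1/3)u-1/3)(6u) + (0)
Last nonzero remainder: 6u. Dividing through by 6 gives the monic gcd u.
Cancel u from numerator and denominator to get the reduced form.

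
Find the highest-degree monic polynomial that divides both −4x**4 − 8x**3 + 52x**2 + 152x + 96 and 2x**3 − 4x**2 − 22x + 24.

Apply the Euclidean algorithm:
  −4x**4 − 8x**3 + 52x**2 + 152x + 96 = (−2x − 8)(2x**3 − 4x**2 − 22x + 24) + (−24x**2 + 24x + 288)
  2x**3 − 4x**2 − 22x + 24 = (−(1/12)x + 1/12)(−24x**2 + 24x + 288) + (0)
Last nonzero remainder: −24x**2 + 24x + 288. Dividing through by −24 gives the monic gcd x**2 − x − 12.

x**2 − x − 12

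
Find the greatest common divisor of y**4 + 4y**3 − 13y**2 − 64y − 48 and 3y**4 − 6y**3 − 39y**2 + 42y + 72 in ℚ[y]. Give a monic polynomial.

Euclidean algorithm in ℚ[y]:
  y**4 + 4y**3 − 13y**2 − 64y − 48 = (1/3)(3y**4 − 6y**3 − 39y**2 + 42y + 72) + (6y**3 − 78y − 72)
  3y**4 − 6y**3 − 39y**2 + 42y + 72 = ((1/2)y − 1)(6y**3 − 78y − 72) + (0)
Last nonzero remainder: 6y**3 − 78y − 72. Dividing through by 6 gives the monic gcd y**3 − 13y − 12.

y**3 − 13y − 12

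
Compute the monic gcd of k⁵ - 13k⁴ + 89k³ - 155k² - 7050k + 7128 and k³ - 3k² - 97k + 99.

k² - 12k + 11

By polynomial division,
  k⁵ - 13k⁴ + 89k³ - 155k² - 7050k + 7128 = (k² - 10k + 156)(k³ - 3k² - 97k + 99) + (-756k² + 9072k - 8316)
  k³ - 3k² - 97k + 99 = (-(1/756)k - 1/84)(-756k² + 9072k - 8316) + (0)
Last nonzero remainder: -756k² + 9072k - 8316. Dividing through by -756 gives the monic gcd k² - 12k + 11.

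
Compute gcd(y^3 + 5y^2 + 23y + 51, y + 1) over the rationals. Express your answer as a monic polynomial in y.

Repeated division with remainder:
  y^3 + 5y^2 + 23y + 51 = (y^2 + 4y + 19)(y + 1) + (32)
  y + 1 = ((1/32)y + 1/32)(32) + (0)
The last nonzero remainder is the constant 32, so the polynomials are coprime and gcd = 1.

1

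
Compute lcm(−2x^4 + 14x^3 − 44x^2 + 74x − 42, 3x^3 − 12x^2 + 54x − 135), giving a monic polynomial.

Repeated division with remainder:
  −2x^4 + 14x^3 − 44x^2 + 74x − 42 = (−(2/3)x + 2)(3x^3 − 12x^2 + 54x − 135) + (16x^2 − 124x + 228)
  3x^3 − 12x^2 + 54x − 135 = ((3/16)x + 45/64)(16x^2 − 124x + 228) + ((1575/16)x − 4725/16)
  16x^2 − 124x + 228 = ((256/1575)x − 1216/1575)((1575/16)x − 4725/16) + (0)
Last nonzero remainder: (1575/16)x − 4725/16. Dividing through by 1575/16 gives the monic gcd x − 3.
Then lcm(f, g) = f·g / gcd(f, g); expanding and making the result monic gives the answer.

x^6 − 8x^5 + 44x^4 − 164x^3 + 388x^2 − 576x + 315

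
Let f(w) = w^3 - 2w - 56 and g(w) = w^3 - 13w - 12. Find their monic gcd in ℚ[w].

By polynomial division,
  w^3 - 2w - 56 = (w^3 - 13w - 12) + (11w - 44)
  w^3 - 13w - 12 = ((1/11)w^2 + (4/11)w + 3/11)(11w - 44) + (0)
Last nonzero remainder: 11w - 44. Dividing through by 11 gives the monic gcd w - 4.

w - 4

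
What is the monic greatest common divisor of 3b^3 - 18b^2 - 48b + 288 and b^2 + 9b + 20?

b + 4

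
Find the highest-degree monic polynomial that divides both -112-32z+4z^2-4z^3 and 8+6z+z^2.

Euclidean algorithm in ℚ[z]:
  -4z^3+4z^2-32z-112 = (-4z+28)(z^2+6z+8) + (-168z-336)
  z^2+6z+8 = (-(1/168)z-1/42)(-168z-336) + (0)
Last nonzero remainder: -168z-336. Dividing through by -168 gives the monic gcd z+2.

2+z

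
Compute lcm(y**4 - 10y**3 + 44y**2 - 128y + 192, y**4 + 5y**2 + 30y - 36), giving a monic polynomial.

Apply the Euclidean algorithm:
  y**4 - 10y**3 + 44y**2 - 128y + 192 = (y**4 + 5y**2 + 30y - 36) + (-10y**3 + 39y**2 - 158y + 228)
  y**4 + 5y**2 + 30y - 36 = (-(1/10)y - 39/100)(-10y**3 + 39y**2 - 158y + 228) + ((441/100)y**2 - (441/50)y + 1323/25)
  -10y**3 + 39y**2 - 158y + 228 = (-(1000/441)y + 1900/441)((441/100)y**2 - (441/50)y + 1323/25) + (0)
Last nonzero remainder: (441/100)y**2 - (441/50)y + 1323/25. Dividing through by 441/100 gives the monic gcd y**2 - 2y + 12.
Then lcm(f, g) = f·g / gcd(f, g); expanding and making the result monic gives the answer.

y**6 - 8y**5 + 21y**4 - 10y**3 - 196y**2 + 768y - 576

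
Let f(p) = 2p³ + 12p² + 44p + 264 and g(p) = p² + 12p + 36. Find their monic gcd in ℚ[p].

p + 6

Repeated division with remainder:
  2p³ + 12p² + 44p + 264 = (2p − 12)(p² + 12p + 36) + (116p + 696)
  p² + 12p + 36 = ((1/116)p + 3/58)(116p + 696) + (0)
Last nonzero remainder: 116p + 696. Dividing through by 116 gives the monic gcd p + 6.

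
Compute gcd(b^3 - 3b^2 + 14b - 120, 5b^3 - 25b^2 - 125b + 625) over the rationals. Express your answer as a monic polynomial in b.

b - 5

Euclidean algorithm in ℚ[b]:
  b^3 - 3b^2 + 14b - 120 = (1/5)(5b^3 - 25b^2 - 125b + 625) + (2b^2 + 39b - 245)
  5b^3 - 25b^2 - 125b + 625 = ((5/2)b - 245/4)(2b^2 + 39b - 245) + ((11505/4)b - 57525/4)
  2b^2 + 39b - 245 = ((8/11505)b + 196/11505)((11505/4)b - 57525/4) + (0)
Last nonzero remainder: (11505/4)b - 57525/4. Dividing through by 11505/4 gives the monic gcd b - 5.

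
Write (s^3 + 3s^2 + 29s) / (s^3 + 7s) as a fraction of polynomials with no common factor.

(s^2 + 3s + 29)/(s^2 + 7)

By polynomial division,
  s^3 + 3s^2 + 29s = (s^3 + 7s) + (3s^2 + 22s)
  s^3 + 7s = ((1/3)s − 22/9)(3s^2 + 22s) + ((547/9)s)
  3s^2 + 22s = ((27/547)s + 198/547)((547/9)s) + (0)
Last nonzero remainder: (547/9)s. Dividing through by 547/9 gives the monic gcd s.
Cancel s from numerator and denominator to get the reduced form.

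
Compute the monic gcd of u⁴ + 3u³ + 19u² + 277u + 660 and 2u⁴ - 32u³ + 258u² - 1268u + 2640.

Apply the Euclidean algorithm:
  u⁴ + 3u³ + 19u² + 277u + 660 = (1/2)(2u⁴ - 32u³ + 258u² - 1268u + 2640) + (19u³ - 110u² + 911u - 660)
  2u⁴ - 32u³ + 258u² - 1268u + 2640 = ((2/19)u - 388/361)(19u³ - 110u² + 911u - 660) + ((15840/361)u² - (79200/361)u + 696960/361)
  19u³ - 110u² + 911u - 660 = ((6859/15840)u - 361/1056)((15840/361)u² - (79200/361)u + 696960/361) + (0)
Last nonzero remainder: (15840/361)u² - (79200/361)u + 696960/361. Dividing through by 15840/361 gives the monic gcd u² - 5u + 44.

u² - 5u + 44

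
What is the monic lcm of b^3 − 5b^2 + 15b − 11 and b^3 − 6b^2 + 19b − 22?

b^4 − 7b^3 + 25b^2 − 41b + 22

By polynomial division,
  b^3 − 5b^2 + 15b − 11 = (b^3 − 6b^2 + 19b − 22) + (b^2 − 4b + 11)
  b^3 − 6b^2 + 19b − 22 = (b − 2)(b^2 − 4b + 11) + (0)
The last nonzero remainder b^2 − 4b + 11 is already monic.
Then lcm(f, g) = f·g / gcd(f, g); expanding and making the result monic gives the answer.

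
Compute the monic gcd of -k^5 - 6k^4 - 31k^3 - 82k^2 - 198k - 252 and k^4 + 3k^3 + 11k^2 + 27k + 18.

k^3 + 2k^2 + 9k + 18

Apply the Euclidean algorithm:
  -k^5 - 6k^4 - 31k^3 - 82k^2 - 198k - 252 = (-k - 3)(k^4 + 3k^3 + 11k^2 + 27k + 18) + (-11k^3 - 22k^2 - 99k - 198)
  k^4 + 3k^3 + 11k^2 + 27k + 18 = (-(1/11)k - 1/11)(-11k^3 - 22k^2 - 99k - 198) + (0)
Last nonzero remainder: -11k^3 - 22k^2 - 99k - 198. Dividing through by -11 gives the monic gcd k^3 + 2k^2 + 9k + 18.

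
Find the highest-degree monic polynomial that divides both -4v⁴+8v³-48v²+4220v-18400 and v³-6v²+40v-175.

Euclidean algorithm in ℚ[v]:
  -4v⁴+8v³-48v²+4220v-18400 = (-4v-16)(v³-6v²+40v-175) + (16v²+4160v-21200)
  v³-6v²+40v-175 = ((1/16)v-133/8)(16v²+4160v-21200) + (70525v-352625)
  16v²+4160v-21200 = ((16/70525)v+848/14105)(70525v-352625) + (0)
Last nonzero remainder: 70525v-352625. Dividing through by 70525 gives the monic gcd v-5.

v-5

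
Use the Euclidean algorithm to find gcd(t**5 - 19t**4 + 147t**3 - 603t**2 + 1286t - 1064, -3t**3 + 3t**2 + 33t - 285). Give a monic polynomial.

By polynomial division,
  t**5 - 19t**4 + 147t**3 - 603t**2 + 1286t - 1064 = (-(1/3)t**2 + 6t - 140/3)(-3t**3 + 3t**2 + 33t - 285) + (-756t**2 + 4536t - 14364)
  -3t**3 + 3t**2 + 33t - 285 = ((1/252)t + 5/252)(-756t**2 + 4536t - 14364) + (0)
Last nonzero remainder: -756t**2 + 4536t - 14364. Dividing through by -756 gives the monic gcd t**2 - 6t + 19.

t**2 - 6t + 19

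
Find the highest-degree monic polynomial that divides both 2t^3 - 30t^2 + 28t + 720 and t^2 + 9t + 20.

By polynomial division,
  2t^3 - 30t^2 + 28t + 720 = (2t - 48)(t^2 + 9t + 20) + (420t + 1680)
  t^2 + 9t + 20 = ((1/420)t + 1/84)(420t + 1680) + (0)
Last nonzero remainder: 420t + 1680. Dividing through by 420 gives the monic gcd t + 4.

t + 4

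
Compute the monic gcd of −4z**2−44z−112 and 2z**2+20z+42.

Euclidean algorithm in ℚ[z]:
  −4z**2−44z−112 = (−2)(2z**2+20z+42) + (−4z−28)
  2z**2+20z+42 = (−(1/2)z−3/2)(−4z−28) + (0)
Last nonzero remainder: −4z−28. Dividing through by −4 gives the monic gcd z+7.

z+7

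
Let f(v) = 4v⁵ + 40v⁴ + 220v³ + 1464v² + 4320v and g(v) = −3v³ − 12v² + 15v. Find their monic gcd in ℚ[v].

v² + 5v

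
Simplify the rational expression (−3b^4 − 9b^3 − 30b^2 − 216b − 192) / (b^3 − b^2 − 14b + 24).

(−3b^3 + 3b^2 − 42b − 48)/(b^2 − 5b + 6)

Apply the Euclidean algorithm:
  −3b^4 − 9b^3 − 30b^2 − 216b − 192 = (−3b − 12)(b^3 − b^2 − 14b + 24) + (−84b^2 − 312b + 96)
  b^3 − b^2 − 14b + 24 = (−(1/84)b + 11/196)(−84b^2 − 312b + 96) + ((228/49)b + 912/49)
  −84b^2 − 312b + 96 = (−(343/19)b + 98/19)((228/49)b + 912/49) + (0)
Last nonzero remainder: (228/49)b + 912/49. Dividing through by 228/49 gives the monic gcd b + 4.
Cancel b + 4 from numerator and denominator to get the reduced form.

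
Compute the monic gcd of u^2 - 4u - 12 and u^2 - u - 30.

Euclidean algorithm in ℚ[u]:
  u^2 - 4u - 12 = (u^2 - u - 30) + (-3u + 18)
  u^2 - u - 30 = (-(1/3)u - 5/3)(-3u + 18) + (0)
Last nonzero remainder: -3u + 18. Dividing through by -3 gives the monic gcd u - 6.

u - 6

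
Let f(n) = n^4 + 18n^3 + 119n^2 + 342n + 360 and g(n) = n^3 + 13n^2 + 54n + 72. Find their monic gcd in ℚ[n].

n^3 + 13n^2 + 54n + 72

By polynomial division,
  n^4 + 18n^3 + 119n^2 + 342n + 360 = (n + 5)(n^3 + 13n^2 + 54n + 72) + (0)
The last nonzero remainder n^3 + 13n^2 + 54n + 72 is already monic.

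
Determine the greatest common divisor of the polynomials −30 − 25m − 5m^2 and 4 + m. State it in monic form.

1

Euclidean algorithm in ℚ[m]:
  −5m^2 − 25m − 30 = (−5m − 5)(m + 4) + (−10)
  m + 4 = (−(1/10)m − 2/5)(−10) + (0)
The last nonzero remainder is the constant −10, so the polynomials are coprime and gcd = 1.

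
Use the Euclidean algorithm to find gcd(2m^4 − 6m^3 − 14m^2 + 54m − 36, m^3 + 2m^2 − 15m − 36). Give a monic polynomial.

m + 3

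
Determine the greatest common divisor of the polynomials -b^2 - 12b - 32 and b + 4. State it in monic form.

By polynomial division,
  -b^2 - 12b - 32 = (-b - 8)(b + 4) + (0)
The last nonzero remainder b + 4 is already monic.

b + 4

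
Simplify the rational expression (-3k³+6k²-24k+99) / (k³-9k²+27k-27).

Repeated division with remainder:
  -3k³+6k²-24k+99 = (-3)(k³-9k²+27k-27) + (-21k²+57k+18)
  k³-9k²+27k-27 = (-(1/21)k+44/147)(-21k²+57k+18) + ((529/49)k-1587/49)
  -21k²+57k+18 = (-(1029/529)k-294/529)((529/49)k-1587/49) + (0)
Last nonzero remainder: (529/49)k-1587/49. Dividing through by 529/49 gives the monic gcd k-3.
Cancel k-3 from numerator and denominator to get the reduced form.

(-3k²-3k-33)/(k²-6k+9)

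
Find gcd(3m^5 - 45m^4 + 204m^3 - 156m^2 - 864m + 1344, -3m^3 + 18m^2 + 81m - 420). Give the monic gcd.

Repeated division with remainder:
  3m^5 - 45m^4 + 204m^3 - 156m^2 - 864m + 1344 = (-m^2 + 9m - 41)(-3m^3 + 18m^2 + 81m - 420) + (-567m^2 + 6237m - 15876)
  -3m^3 + 18m^2 + 81m - 420 = ((1/189)m + 5/189)(-567m^2 + 6237m - 15876) + (0)
Last nonzero remainder: -567m^2 + 6237m - 15876. Dividing through by -567 gives the monic gcd m^2 - 11m + 28.

m^2 - 11m + 28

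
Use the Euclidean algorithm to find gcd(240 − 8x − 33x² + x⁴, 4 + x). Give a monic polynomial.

Apply the Euclidean algorithm:
  x⁴ − 33x² − 8x + 240 = (x³ − 4x² − 17x + 60)(x + 4) + (0)
The last nonzero remainder x + 4 is already monic.

4 + x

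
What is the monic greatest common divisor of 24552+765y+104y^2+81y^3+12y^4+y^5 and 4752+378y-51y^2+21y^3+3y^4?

Repeated division with remainder:
  y^5+12y^4+81y^3+104y^2+765y+24552 = ((1/3)y+5/3)(3y^4+21y^3-51y^2+378y+4752) + (63y^3+63y^2-1449y+16632)
  3y^4+21y^3-51y^2+378y+4752 = ((1/21)y+2/7)(63y^3+63y^2-1449y+16632) + (0)
Last nonzero remainder: 63y^3+63y^2-1449y+16632. Dividing through by 63 gives the monic gcd y^3+y^2-23y+264.

264-23y+y^2+y^3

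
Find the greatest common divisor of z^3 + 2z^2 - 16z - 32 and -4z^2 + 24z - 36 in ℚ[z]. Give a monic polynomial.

1

Euclidean algorithm in ℚ[z]:
  z^3 + 2z^2 - 16z - 32 = (-(1/4)z - 2)(-4z^2 + 24z - 36) + (23z - 104)
  -4z^2 + 24z - 36 = (-(4/23)z + 136/529)(23z - 104) + (-4900/529)
  23z - 104 = (-(12167/4900)z + 13754/1225)(-4900/529) + (0)
The last nonzero remainder is the constant -4900/529, so the polynomials are coprime and gcd = 1.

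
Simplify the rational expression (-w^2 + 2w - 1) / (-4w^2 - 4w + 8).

Repeated division with remainder:
  -w^2 + 2w - 1 = (1/4)(-4w^2 - 4w + 8) + (3w - 3)
  -4w^2 - 4w + 8 = (-(4/3)w - 8/3)(3w - 3) + (0)
Last nonzero remainder: 3w - 3. Dividing through by 3 gives the monic gcd w - 1.
Cancel w - 1 from numerator and denominator to get the reduced form.

(w - 1)/(4w + 8)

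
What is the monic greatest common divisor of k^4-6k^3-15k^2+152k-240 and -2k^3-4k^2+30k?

k^2+2k-15

Apply the Euclidean algorithm:
  k^4-6k^3-15k^2+152k-240 = (-(1/2)k+4)(-2k^3-4k^2+30k) + (16k^2+32k-240)
  -2k^3-4k^2+30k = (-(1/8)k)(16k^2+32k-240) + (0)
Last nonzero remainder: 16k^2+32k-240. Dividing through by 16 gives the monic gcd k^2+2k-15.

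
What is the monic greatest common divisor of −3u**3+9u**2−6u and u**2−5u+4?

u−1

Euclidean algorithm in ℚ[u]:
  −3u**3+9u**2−6u = (−3u−6)(u**2−5u+4) + (−24u+24)
  u**2−5u+4 = (−(1/24)u+1/6)(−24u+24) + (0)
Last nonzero remainder: −24u+24. Dividing through by −24 gives the monic gcd u−1.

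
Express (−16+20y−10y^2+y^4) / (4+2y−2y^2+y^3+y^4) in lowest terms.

(−8+2y+y^2)/(2+3y+y^2)

Repeated division with remainder:
  y^4−10y^2+20y−16 = (y^4+y^3−2y^2+2y+4) + (−y^3−8y^2+18y−20)
  y^4+y^3−2y^2+2y+4 = (−y+7)(−y^3−8y^2+18y−20) + (72y^2−144y+144)
  −y^3−8y^2+18y−20 = (−(1/72)y−5/36)(72y^2−144y+144) + (0)
Last nonzero remainder: 72y^2−144y+144. Dividing through by 72 gives the monic gcd y^2−2y+2.
Cancel y^2−2y+2 from numerator and denominator to get the reduced form.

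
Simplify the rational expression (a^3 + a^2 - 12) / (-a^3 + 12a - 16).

(-a^2 - 3a - 6)/(a^2 + 2a - 8)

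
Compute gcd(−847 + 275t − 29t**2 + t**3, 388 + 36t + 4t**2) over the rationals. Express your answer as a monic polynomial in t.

Apply the Euclidean algorithm:
  t**3 − 29t**2 + 275t − 847 = ((1/4)t − 19/2)(4t**2 + 36t + 388) + (520t + 2839)
  4t**2 + 36t + 388 = ((1/130)t + 1841/67600)(520t + 2839) + (21002201/67600)
  520t + 2839 = ((35152000/21002201)t + 191916400/21002201)(21002201/67600) + (0)
The last nonzero remainder is the constant 21002201/67600, so the polynomials are coprime and gcd = 1.

1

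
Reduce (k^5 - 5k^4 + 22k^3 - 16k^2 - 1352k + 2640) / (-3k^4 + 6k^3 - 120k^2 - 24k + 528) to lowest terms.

By polynomial division,
  k^5 - 5k^4 + 22k^3 - 16k^2 - 1352k + 2640 = (-(1/3)k + 1)(-3k^4 + 6k^3 - 120k^2 - 24k + 528) + (-24k^3 + 96k^2 - 1152k + 2112)
  -3k^4 + 6k^3 - 120k^2 - 24k + 528 = ((1/8)k + 1/4)(-24k^3 + 96k^2 - 1152k + 2112) + (0)
Last nonzero remainder: -24k^3 + 96k^2 - 1152k + 2112. Dividing through by -24 gives the monic gcd k^3 - 4k^2 + 48k - 88.
Cancel k^3 - 4k^2 + 48k - 88 from numerator and denominator to get the reduced form.

(-k^2 + k + 30)/(3k + 6)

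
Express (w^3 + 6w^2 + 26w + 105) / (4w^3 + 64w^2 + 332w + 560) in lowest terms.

By polynomial division,
  w^3 + 6w^2 + 26w + 105 = (1/4)(4w^3 + 64w^2 + 332w + 560) + (-10w^2 - 57w - 35)
  4w^3 + 64w^2 + 332w + 560 = (-(2/5)w - 103/25)(-10w^2 - 57w - 35) + ((2079/25)w + 2079/5)
  -10w^2 - 57w - 35 = (-(250/2079)w - 25/297)((2079/25)w + 2079/5) + (0)
Last nonzero remainder: (2079/25)w + 2079/5. Dividing through by 2079/25 gives the monic gcd w + 5.
Cancel w + 5 from numerator and denominator to get the reduced form.

(w^2 + w + 21)/(4w^2 + 44w + 112)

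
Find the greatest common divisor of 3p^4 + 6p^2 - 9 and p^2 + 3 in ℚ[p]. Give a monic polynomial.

p^2 + 3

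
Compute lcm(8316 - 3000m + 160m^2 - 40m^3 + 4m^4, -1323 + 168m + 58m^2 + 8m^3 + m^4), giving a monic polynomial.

14553 - 3171m - 470m^2 - 30m^3 - 3m^4 + m^5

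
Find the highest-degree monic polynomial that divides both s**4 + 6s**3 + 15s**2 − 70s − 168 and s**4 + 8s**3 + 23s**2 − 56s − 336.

Apply the Euclidean algorithm:
  s**4 + 6s**3 + 15s**2 − 70s − 168 = (s**4 + 8s**3 + 23s**2 − 56s − 336) + (−2s**3 − 8s**2 − 14s + 168)
  s**4 + 8s**3 + 23s**2 − 56s − 336 = (−(1/2)s − 2)(−2s**3 − 8s**2 − 14s + 168) + (0)
Last nonzero remainder: −2s**3 − 8s**2 − 14s + 168. Dividing through by −2 gives the monic gcd s**3 + 4s**2 + 7s − 84.

s**3 + 4s**2 + 7s − 84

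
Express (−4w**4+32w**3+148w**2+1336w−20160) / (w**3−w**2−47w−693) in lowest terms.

Euclidean algorithm in ℚ[w]:
  −4w**4+32w**3+148w**2+1336w−20160 = (−4w+28)(w**3−w**2−47w−693) + (−12w**2−120w−756)
  w**3−w**2−47w−693 = (−(1/12)w+11/12)(−12w**2−120w−756) + (0)
Last nonzero remainder: −12w**2−120w−756. Dividing through by −12 gives the monic gcd w**2+10w+63.
Cancel w**2+10w+63 from numerator and denominator to get the reduced form.

(−4w**2+72w−320)/(w−11)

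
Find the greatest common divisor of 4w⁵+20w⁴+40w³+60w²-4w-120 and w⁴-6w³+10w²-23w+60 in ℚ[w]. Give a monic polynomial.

w²+w+5

By polynomial division,
  4w⁵+20w⁴+40w³+60w²-4w-120 = (4w+44)(w⁴-6w³+10w²-23w+60) + (264w³-288w²+768w-2760)
  w⁴-6w³+10w²-23w+60 = ((1/264)w-9/484)(264w³-288w²+768w-2760) + ((210/121)w²+(210/121)w+1050/121)
  264w³-288w²+768w-2760 = ((5324/35)w-11132/35)((210/121)w²+(210/121)w+1050/121) + (0)
Last nonzero remainder: (210/121)w²+(210/121)w+1050/121. Dividing through by 210/121 gives the monic gcd w²+w+5.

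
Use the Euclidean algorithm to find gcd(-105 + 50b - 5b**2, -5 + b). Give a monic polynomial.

Repeated division with remainder:
  -5b**2 + 50b - 105 = (-5b + 25)(b - 5) + (20)
  b - 5 = ((1/20)b - 1/4)(20) + (0)
The last nonzero remainder is the constant 20, so the polynomials are coprime and gcd = 1.

1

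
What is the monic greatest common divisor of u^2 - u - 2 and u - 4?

Repeated division with remainder:
  u^2 - u - 2 = (u + 3)(u - 4) + (10)
  u - 4 = ((1/10)u - 2/5)(10) + (0)
The last nonzero remainder is the constant 10, so the polynomials are coprime and gcd = 1.

1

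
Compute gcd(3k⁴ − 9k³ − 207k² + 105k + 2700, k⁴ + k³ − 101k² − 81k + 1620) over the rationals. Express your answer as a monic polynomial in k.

k³ − 8k² − 29k + 180

Apply the Euclidean algorithm:
  3k⁴ − 9k³ − 207k² + 105k + 2700 = (3)(k⁴ + k³ − 101k² − 81k + 1620) + (−12k³ + 96k² + 348k − 2160)
  k⁴ + k³ − 101k² − 81k + 1620 = (−(1/12)k − 3/4)(−12k³ + 96k² + 348k − 2160) + (0)
Last nonzero remainder: −12k³ + 96k² + 348k − 2160. Dividing through by −12 gives the monic gcd k³ − 8k² − 29k + 180.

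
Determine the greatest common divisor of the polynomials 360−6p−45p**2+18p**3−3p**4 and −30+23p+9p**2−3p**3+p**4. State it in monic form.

Repeated division with remainder:
  −3p**4+18p**3−45p**2−6p+360 = (−3)(p**4−3p**3+9p**2+23p−30) + (9p**3−18p**2+63p+270)
  p**4−3p**3+9p**2+23p−30 = ((1/9)p−1/9)(9p**3−18p**2+63p+270) + (0)
Last nonzero remainder: 9p**3−18p**2+63p+270. Dividing through by 9 gives the monic gcd p**3−2p**2+7p+30.

30+7p−2p**2+p**3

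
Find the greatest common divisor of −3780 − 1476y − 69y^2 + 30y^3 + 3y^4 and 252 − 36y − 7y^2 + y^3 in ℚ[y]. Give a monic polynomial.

−42 − y + y^2

Repeated division with remainder:
  3y^4 + 30y^3 − 69y^2 − 1476y − 3780 = (3y + 51)(y^3 − 7y^2 − 36y + 252) + (396y^2 − 396y − 16632)
  y^3 − 7y^2 − 36y + 252 = ((1/396)y − 1/66)(396y^2 − 396y − 16632) + (0)
Last nonzero remainder: 396y^2 − 396y − 16632. Dividing through by 396 gives the monic gcd y^2 − y − 42.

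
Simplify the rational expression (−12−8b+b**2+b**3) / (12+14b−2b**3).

Euclidean algorithm in ℚ[b]:
  b**3+b**2−8b−12 = (−1/2)(−2b**3+14b+12) + (b**2−b−6)
  −2b**3+14b+12 = (−2b−2)(b**2−b−6) + (0)
The last nonzero remainder b**2−b−6 is already monic.
Cancel b**2−b−6 from numerator and denominator to get the reduced form.

(−2−b)/(2+2b)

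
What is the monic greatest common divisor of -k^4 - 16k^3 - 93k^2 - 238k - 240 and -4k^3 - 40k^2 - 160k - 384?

By polynomial division,
  -k^4 - 16k^3 - 93k^2 - 238k - 240 = ((1/4)k + 3/2)(-4k^3 - 40k^2 - 160k - 384) + (7k^2 + 98k + 336)
  -4k^3 - 40k^2 - 160k - 384 = (-(4/7)k + 16/7)(7k^2 + 98k + 336) + (-192k - 1152)
  7k^2 + 98k + 336 = (-(7/192)k - 7/24)(-192k - 1152) + (0)
Last nonzero remainder: -192k - 1152. Dividing through by -192 gives the monic gcd k + 6.

k + 6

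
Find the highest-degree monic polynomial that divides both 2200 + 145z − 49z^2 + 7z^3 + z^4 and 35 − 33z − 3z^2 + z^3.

5 + z

Euclidean algorithm in ℚ[z]:
  z^4 + 7z^3 − 49z^2 + 145z + 2200 = (z + 10)(z^3 − 3z^2 − 33z + 35) + (14z^2 + 440z + 1850)
  z^3 − 3z^2 − 33z + 35 = ((1/14)z − 241/98)(14z^2 + 440z + 1850) + ((44928/49)z + 224640/49)
  14z^2 + 440z + 1850 = ((343/22464)z + 9065/22464)((44928/49)z + 224640/49) + (0)
Last nonzero remainder: (44928/49)z + 224640/49. Dividing through by 44928/49 gives the monic gcd z + 5.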